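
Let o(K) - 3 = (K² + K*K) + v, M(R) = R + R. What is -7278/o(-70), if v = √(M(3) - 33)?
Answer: -35673117/48049418 + 10917*I*√3/48049418 ≈ -0.74243 + 0.00039353*I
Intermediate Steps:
M(R) = 2*R
v = 3*I*√3 (v = √(2*3 - 33) = √(6 - 33) = √(-27) = 3*I*√3 ≈ 5.1962*I)
o(K) = 3 + 2*K² + 3*I*√3 (o(K) = 3 + ((K² + K*K) + 3*I*√3) = 3 + ((K² + K²) + 3*I*√3) = 3 + (2*K² + 3*I*√3) = 3 + 2*K² + 3*I*√3)
-7278/o(-70) = -7278/(3 + 2*(-70)² + 3*I*√3) = -7278/(3 + 2*4900 + 3*I*√3) = -7278/(3 + 9800 + 3*I*√3) = -7278/(9803 + 3*I*√3)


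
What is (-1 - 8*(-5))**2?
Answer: 1521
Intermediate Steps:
(-1 - 8*(-5))**2 = (-1 + 40)**2 = 39**2 = 1521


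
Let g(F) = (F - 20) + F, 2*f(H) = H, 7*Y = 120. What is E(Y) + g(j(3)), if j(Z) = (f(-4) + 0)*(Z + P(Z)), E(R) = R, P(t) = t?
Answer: -188/7 ≈ -26.857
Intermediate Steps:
Y = 120/7 (Y = (⅐)*120 = 120/7 ≈ 17.143)
f(H) = H/2
j(Z) = -4*Z (j(Z) = ((½)*(-4) + 0)*(Z + Z) = (-2 + 0)*(2*Z) = -4*Z)
g(F) = -20 + 2*F (g(F) = (-20 + F) + F = -20 + 2*F)
E(Y) + g(j(3)) = 120/7 + (-20 + 2*(-4*3)) = 120/7 + (-20 + 2*(-12)) = 120/7 + (-20 - 24) = 120/7 - 44 = -188/7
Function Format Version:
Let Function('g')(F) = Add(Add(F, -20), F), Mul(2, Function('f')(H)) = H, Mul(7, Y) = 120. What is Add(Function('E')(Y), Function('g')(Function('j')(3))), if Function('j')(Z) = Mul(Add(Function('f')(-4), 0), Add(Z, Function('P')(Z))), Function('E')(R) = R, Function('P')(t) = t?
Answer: Rational(-188, 7) ≈ -26.857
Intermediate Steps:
Y = Rational(120, 7) (Y = Mul(Rational(1, 7), 120) = Rational(120, 7) ≈ 17.143)
Function('f')(H) = Mul(Rational(1, 2), H)
Function('j')(Z) = Mul(-4, Z) (Function('j')(Z) = Mul(Add(Mul(Rational(1, 2), -4), 0), Add(Z, Z)) = Mul(Add(-2, 0), Mul(2, Z)) = Mul(-2, Mul(2, Z)) = Mul(-4, Z))
Function('g')(F) = Add(-20, Mul(2, F)) (Function('g')(F) = Add(Add(-20, F), F) = Add(-20, Mul(2, F)))
Add(Function('E')(Y), Function('g')(Function('j')(3))) = Add(Rational(120, 7), Add(-20, Mul(2, Mul(-4, 3)))) = Add(Rational(120, 7), Add(-20, Mul(2, -12))) = Add(Rational(120, 7), Add(-20, -24)) = Add(Rational(120, 7), -44) = Rational(-188, 7)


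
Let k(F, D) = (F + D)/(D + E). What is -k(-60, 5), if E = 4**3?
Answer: 55/69 ≈ 0.79710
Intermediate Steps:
E = 64
k(F, D) = (D + F)/(64 + D) (k(F, D) = (F + D)/(D + 64) = (D + F)/(64 + D))
-k(-60, 5) = -(5 - 60)/(64 + 5) = -(-55)/69 = -1*(-55/69) = 55/69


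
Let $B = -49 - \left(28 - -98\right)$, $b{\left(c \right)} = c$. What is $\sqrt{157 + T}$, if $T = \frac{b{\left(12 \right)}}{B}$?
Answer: $\frac{\sqrt{192241}}{35} \approx 12.527$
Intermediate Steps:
$B = -175$ ($B = -49 - \left(28 + 98\right) = -49 - 126 = -175$)
$T = - \frac{12}{175}$ ($T = \frac{12}{-175} = 12 \left(- \frac{1}{175}\right) = - \frac{12}{175} \approx -0.068571$)
$\sqrt{157 + T} = \sqrt{157 - \frac{12}{175}} = \sqrt{\frac{27463}{175}} = \frac{\sqrt{192241}}{35}$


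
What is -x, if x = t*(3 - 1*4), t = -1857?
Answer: -1857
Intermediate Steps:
x = 1857 (x = -1857*(3 - 1*4) = -1857*(3 - 4) = -1857*(-1) = 1857)
-x = -1*1857 = -1857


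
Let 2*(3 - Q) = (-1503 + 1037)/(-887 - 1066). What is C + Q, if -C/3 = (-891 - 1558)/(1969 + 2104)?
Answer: 37263389/7954569 ≈ 4.6845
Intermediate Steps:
Q = 5626/1953 (Q = 3 - (-1503 + 1037)/(2*(-887 - 1066)) = 3 - (-233)/(-1953) = 3 - (-233)*(-1)/1953 = 3 - 1/2*466/1953 = 3 - 233/1953 = 5626/1953 ≈ 2.8807)
C = 7347/4073 (C = -3*(-891 - 1558)/(1969 + 2104) = -(-7347)/4073 = -3*(-2449/4073) = 7347/4073 ≈ 1.8038)
C + Q = 7347/4073 + 5626/1953 = 37263389/7954569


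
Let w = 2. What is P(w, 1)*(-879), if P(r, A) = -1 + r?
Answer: -879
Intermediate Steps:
P(w, 1)*(-879) = (-1 + 2)*(-879) = 1*(-879) = -879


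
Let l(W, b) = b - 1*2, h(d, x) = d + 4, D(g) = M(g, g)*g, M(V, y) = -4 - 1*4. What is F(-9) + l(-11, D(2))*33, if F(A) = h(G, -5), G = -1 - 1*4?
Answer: -595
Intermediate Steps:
M(V, y) = -8 (M(V, y) = -4 - 4 = -8)
D(g) = -8*g
G = -5 (G = -1 - 4 = -5)
h(d, x) = 4 + d
F(A) = -1 (F(A) = 4 - 5 = -1)
l(W, b) = -2 + b (l(W, b) = b - 2 = -2 + b)
F(-9) + l(-11, D(2))*33 = -1 + (-2 - 8*2)*33 = -1 + (-2 - 16)*33 = -1 - 18*33 = -1 - 594 = -595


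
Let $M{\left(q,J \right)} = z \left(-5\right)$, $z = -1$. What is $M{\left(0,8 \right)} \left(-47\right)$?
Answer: $-235$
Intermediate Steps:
$M{\left(q,J \right)} = 5$ ($M{\left(q,J \right)} = \left(-1\right) \left(-5\right) = 5$)
$M{\left(0,8 \right)} \left(-47\right) = 5 \left(-47\right) = -235$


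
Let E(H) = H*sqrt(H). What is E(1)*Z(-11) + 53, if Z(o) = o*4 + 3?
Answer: 12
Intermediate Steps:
Z(o) = 3 + 4*o (Z(o) = 4*o + 3 = 3 + 4*o)
E(H) = H**(3/2)
E(1)*Z(-11) + 53 = 1**(3/2)*(3 + 4*(-11)) + 53 = 1*(3 - 44) + 53 = 1*(-41) + 53 = -41 + 53 = 12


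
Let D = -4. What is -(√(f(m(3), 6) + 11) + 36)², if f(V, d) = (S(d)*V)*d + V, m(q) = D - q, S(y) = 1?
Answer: -(36 + I*√38)² ≈ -1258.0 - 443.84*I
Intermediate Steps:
m(q) = -4 - q
f(V, d) = V + V*d (f(V, d) = (1*V)*d + V = V*d + V = V + V*d)
-(√(f(m(3), 6) + 11) + 36)² = -(√((-4 - 1*3)*(1 + 6) + 11) + 36)² = -(√((-4 - 3)*7 + 11) + 36)² = -(√(-7*7 + 11) + 36)² = -(√(-49 + 11) + 36)² = -(√(-38) + 36)² = -(I*√38 + 36)² = -(36 + I*√38)²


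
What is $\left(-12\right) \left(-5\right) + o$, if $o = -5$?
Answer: $55$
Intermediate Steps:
$\left(-12\right) \left(-5\right) + o = \left(-12\right) \left(-5\right) - 5 = 60 - 5 = 55$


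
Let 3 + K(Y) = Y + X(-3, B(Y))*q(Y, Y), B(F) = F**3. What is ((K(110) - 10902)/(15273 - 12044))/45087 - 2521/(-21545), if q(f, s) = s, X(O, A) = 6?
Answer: 366803753308/3136648711035 ≈ 0.11694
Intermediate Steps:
K(Y) = -3 + 7*Y (K(Y) = -3 + (Y + 6*Y) = -3 + 7*Y)
((K(110) - 10902)/(15273 - 12044))/45087 - 2521/(-21545) = (((-3 + 7*110) - 10902)/(15273 - 12044))/45087 - 2521/(-21545) = (((-3 + 770) - 10902)/3229)*(1/45087) - 2521*(-1/21545) = ((767 - 10902)*(1/3229))*(1/45087) + 2521/21545 = -10135*1/3229*(1/45087) + 2521/21545 = -10135/3229*1/45087 + 2521/21545 = -10135/145585923 + 2521/21545 = 366803753308/3136648711035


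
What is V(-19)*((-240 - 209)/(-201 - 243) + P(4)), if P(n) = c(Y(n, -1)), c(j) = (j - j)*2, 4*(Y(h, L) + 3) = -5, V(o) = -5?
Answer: -2245/444 ≈ -5.0563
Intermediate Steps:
Y(h, L) = -17/4 (Y(h, L) = -3 + (¼)*(-5) = -3 - 5/4 = -17/4)
c(j) = 0 (c(j) = 0*2 = 0)
P(n) = 0
V(-19)*((-240 - 209)/(-201 - 243) + P(4)) = -5*((-240 - 209)/(-201 - 243) + 0) = -5*(-449/(-444) + 0) = -5*(-449*(-1/444) + 0) = -5*(449/444 + 0) = -5*449/444 = -2245/444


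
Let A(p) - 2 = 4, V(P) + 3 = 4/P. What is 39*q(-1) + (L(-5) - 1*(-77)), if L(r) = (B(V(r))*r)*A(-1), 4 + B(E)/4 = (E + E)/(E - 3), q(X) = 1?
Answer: 7852/17 ≈ 461.88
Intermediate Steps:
V(P) = -3 + 4/P
B(E) = -16 + 8*E/(-3 + E) (B(E) = -16 + 4*((E + E)/(E - 3)) = -16 + 4*((2*E)/(-3 + E)) = -16 + 4*(2*E/(-3 + E)) = -16 + 8*E/(-3 + E))
A(p) = 6 (A(p) = 2 + 4 = 6)
L(r) = 48*r*(9 - 4/r)/(-6 + 4/r) (L(r) = ((8*(6 - (-3 + 4/r))/(-3 + (-3 + 4/r)))*r)*6 = ((8*(6 + (3 - 4/r))/(-6 + 4/r))*r)*6 = ((8*(9 - 4/r)/(-6 + 4/r))*r)*6 = (8*r*(9 - 4/r)/(-6 + 4/r))*6 = 48*r*(9 - 4/r)/(-6 + 4/r))
39*q(-1) + (L(-5) - 1*(-77)) = 39*1 + (24*(-5)*(4 - 9*(-5))/(-2 + 3*(-5)) - 1*(-77)) = 39 + (24*(-5)*(4 + 45)/(-2 - 15) + 77) = 39 + (24*(-5)*49/(-17) + 77) = 39 + (24*(-5)*(-1/17)*49 + 77) = 39 + (5880/17 + 77) = 39 + 7189/17 = 7852/17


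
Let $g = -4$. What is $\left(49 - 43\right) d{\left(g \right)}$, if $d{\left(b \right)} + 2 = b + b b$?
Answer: $60$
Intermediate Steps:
$d{\left(b \right)} = -2 + b + b^{2}$ ($d{\left(b \right)} = -2 + \left(b + b b\right) = -2 + \left(b + b^{2}\right) = -2 + b + b^{2}$)
$\left(49 - 43\right) d{\left(g \right)} = \left(49 - 43\right) \left(-2 - 4 + \left(-4\right)^{2}\right) = 6 \left(-2 - 4 + 16\right) = 6 \cdot 10 = 60$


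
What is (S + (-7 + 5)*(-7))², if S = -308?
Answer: 86436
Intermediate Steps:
(S + (-7 + 5)*(-7))² = (-308 + (-7 + 5)*(-7))² = (-308 - 2*(-7))² = (-308 + 14)² = (-294)² = 86436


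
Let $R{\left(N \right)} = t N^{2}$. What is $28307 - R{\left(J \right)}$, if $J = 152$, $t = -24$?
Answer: $582803$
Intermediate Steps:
$R{\left(N \right)} = - 24 N^{2}$
$28307 - R{\left(J \right)} = 28307 - - 24 \cdot 152^{2} = 28307 - \left(-24\right) 23104 = 28307 - -554496 = 28307 + 554496 = 582803$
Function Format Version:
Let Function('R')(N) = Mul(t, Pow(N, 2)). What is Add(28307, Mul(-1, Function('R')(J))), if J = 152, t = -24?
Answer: 582803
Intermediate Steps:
Function('R')(N) = Mul(-24, Pow(N, 2))
Add(28307, Mul(-1, Function('R')(J))) = Add(28307, Mul(-1, Mul(-24, Pow(152, 2)))) = Add(28307, Mul(-1, Mul(-24, 23104))) = Add(28307, Mul(-1, -554496)) = Add(28307, 554496) = 582803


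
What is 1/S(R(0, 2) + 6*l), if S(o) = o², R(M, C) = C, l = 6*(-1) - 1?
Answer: 1/1600 ≈ 0.00062500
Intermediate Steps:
l = -7 (l = -6 - 1 = -7)
1/S(R(0, 2) + 6*l) = 1/((2 + 6*(-7))²) = 1/((2 - 42)²) = 1/((-40)²) = 1/1600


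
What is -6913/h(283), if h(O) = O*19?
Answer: -6913/5377 ≈ -1.2857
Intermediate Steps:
h(O) = 19*O
-6913/h(283) = -6913/(19*283) = -6913/5377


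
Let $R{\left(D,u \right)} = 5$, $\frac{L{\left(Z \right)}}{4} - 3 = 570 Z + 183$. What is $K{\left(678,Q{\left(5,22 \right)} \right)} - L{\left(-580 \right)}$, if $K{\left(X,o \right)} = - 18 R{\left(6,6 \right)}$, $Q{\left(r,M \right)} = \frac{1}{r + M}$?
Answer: $1321566$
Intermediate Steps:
$L{\left(Z \right)} = 744 + 2280 Z$ ($L{\left(Z \right)} = 12 + 4 \left(570 Z + 183\right) = 12 + 4 \left(183 + 570 Z\right) = 12 + \left(732 + 2280 Z\right) = 744 + 2280 Z$)
$Q{\left(r,M \right)} = \frac{1}{M + r}$
$K{\left(X,o \right)} = -90$ ($K{\left(X,o \right)} = \left(-18\right) 5 = -90$)
$K{\left(678,Q{\left(5,22 \right)} \right)} - L{\left(-580 \right)} = -90 - \left(744 + 2280 \left(-580\right)\right) = -90 - \left(744 - 1322400\right) = -90 - -1321656 = -90 + 1321656 = 1321566$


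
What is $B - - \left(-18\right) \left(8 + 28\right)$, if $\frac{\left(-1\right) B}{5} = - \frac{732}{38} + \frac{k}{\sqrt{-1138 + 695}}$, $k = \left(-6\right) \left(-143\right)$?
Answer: $- \frac{10482}{19} + \frac{4290 i \sqrt{443}}{443} \approx -551.68 + 203.82 i$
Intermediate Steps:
$k = 858$
$B = \frac{1830}{19} + \frac{4290 i \sqrt{443}}{443}$ ($B = - 5 \left(- \frac{732}{38} + \frac{858}{\sqrt{-1138 + 695}}\right) = - 5 \left(\left(-732\right) \frac{1}{38} + \frac{858}{\sqrt{-443}}\right) = - 5 \left(- \frac{366}{19} + \frac{858}{i \sqrt{443}}\right) = - 5 \left(- \frac{366}{19} + 858 \left(- \frac{i \sqrt{443}}{443}\right)\right) = - 5 \left(- \frac{366}{19} - \frac{858 i \sqrt{443}}{443}\right) = \frac{1830}{19} + \frac{4290 i \sqrt{443}}{443} \approx 96.316 + 203.82 i$)
$B - - \left(-18\right) \left(8 + 28\right) = \left(\frac{1830}{19} + \frac{4290 i \sqrt{443}}{443}\right) - - \left(-18\right) \left(8 + 28\right) = \left(\frac{1830}{19} + \frac{4290 i \sqrt{443}}{443}\right) - - \left(-18\right) 36 = \left(\frac{1830}{19} + \frac{4290 i \sqrt{443}}{443}\right) - \left(-1\right) \left(-648\right) = \left(\frac{1830}{19} + \frac{4290 i \sqrt{443}}{443}\right) - 648 = - \frac{10482}{19} + \frac{4290 i \sqrt{443}}{443}$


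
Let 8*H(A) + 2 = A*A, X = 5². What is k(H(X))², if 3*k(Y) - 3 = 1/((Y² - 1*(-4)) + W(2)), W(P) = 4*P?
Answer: 1361317230025/1361167889481 ≈ 1.0001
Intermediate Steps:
X = 25
H(A) = -¼ + A²/8 (H(A) = -¼ + (A*A)/8 = -¼ + A²/8)
k(Y) = 1 + 1/(3*(12 + Y²)) (k(Y) = 1 + 1/(3*((Y² - 1*(-4)) + 4*2)) = 1 + 1/(3*((Y² + 4) + 8)) = 1 + 1/(3*((4 + Y²) + 8)) = 1 + 1/(3*(12 + Y²)))
k(H(X))² = ((37/3 + (-¼ + (⅛)*25²)²)/(12 + (-¼ + (⅛)*25²)²))² = ((37/3 + (-¼ + (⅛)*625)²)/(12 + (-¼ + (⅛)*625)²))² = ((37/3 + (-¼ + 625/8)²)/(12 + (-¼ + 625/8)²))² = ((37/3 + (623/8)²)/(12 + (623/8)²))² = ((37/3 + 388129/64)/(12 + 388129/64))² = ((1166755/192)/(388897/64))² = ((64/388897)*(1166755/192))² = (1166755/1166691)² = 1361317230025/1361167889481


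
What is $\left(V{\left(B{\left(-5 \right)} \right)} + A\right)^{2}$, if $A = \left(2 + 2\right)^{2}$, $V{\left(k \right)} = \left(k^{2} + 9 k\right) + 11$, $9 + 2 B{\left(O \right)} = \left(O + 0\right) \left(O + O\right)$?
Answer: $\frac{6385729}{16} \approx 3.9911 \cdot 10^{5}$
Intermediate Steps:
$B{\left(O \right)} = - \frac{9}{2} + O^{2}$ ($B{\left(O \right)} = - \frac{9}{2} + \frac{\left(O + 0\right) \left(O + O\right)}{2} = - \frac{9}{2} + \frac{O 2 O}{2} = - \frac{9}{2} + \frac{2 O^{2}}{2} = - \frac{9}{2} + O^{2}$)
$V{\left(k \right)} = 11 + k^{2} + 9 k$
$A = 16$ ($A = 4^{2} = 16$)
$\left(V{\left(B{\left(-5 \right)} \right)} + A\right)^{2} = \left(\left(11 + \left(- \frac{9}{2} + \left(-5\right)^{2}\right)^{2} + 9 \left(- \frac{9}{2} + \left(-5\right)^{2}\right)\right) + 16\right)^{2} = \left(\left(11 + \left(- \frac{9}{2} + 25\right)^{2} + 9 \left(- \frac{9}{2} + 25\right)\right) + 16\right)^{2} = \left(\left(11 + \left(\frac{41}{2}\right)^{2} + 9 \cdot \frac{41}{2}\right) + 16\right)^{2} = \left(\left(11 + \frac{1681}{4} + \frac{369}{2}\right) + 16\right)^{2} = \left(\frac{2463}{4} + 16\right)^{2} = \left(\frac{2527}{4}\right)^{2} = \frac{6385729}{16}$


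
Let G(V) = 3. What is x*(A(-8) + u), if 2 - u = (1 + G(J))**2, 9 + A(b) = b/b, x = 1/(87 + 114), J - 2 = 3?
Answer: -22/201 ≈ -0.10945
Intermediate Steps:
J = 5 (J = 2 + 3 = 5)
x = 1/201 ≈ 0.0049751
A(b) = -8 (A(b) = -9 + b/b = -9 + 1 = -8)
u = -14 (u = 2 - (1 + 3)**2 = 2 - 1*4**2 = 2 - 1*16 = 2 - 16 = -14)
x*(A(-8) + u) = (-8 - 14)/201 = (1/201)*(-22) = -22/201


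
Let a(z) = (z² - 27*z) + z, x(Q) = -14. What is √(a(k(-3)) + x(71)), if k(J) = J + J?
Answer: √178 ≈ 13.342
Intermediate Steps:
k(J) = 2*J
a(z) = z² - 26*z
√(a(k(-3)) + x(71)) = √((2*(-3))*(-26 + 2*(-3)) - 14) = √(-6*(-26 - 6) - 14) = √(-6*(-32) - 14) = √(192 - 14) = √178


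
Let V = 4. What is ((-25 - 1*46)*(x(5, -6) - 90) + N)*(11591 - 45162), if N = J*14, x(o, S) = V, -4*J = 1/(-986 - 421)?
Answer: -82403813023/402 ≈ -2.0498e+8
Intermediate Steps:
J = 1/5628 (J = -1/(4*(-986 - 421)) = -1/4/(-1407) = -1/4*(-1/1407) = 1/5628 ≈ 0.00017768)
x(o, S) = 4
N = 1/402 (N = (1/5628)*14 = 1/402 ≈ 0.0024876)
((-25 - 1*46)*(x(5, -6) - 90) + N)*(11591 - 45162) = ((-25 - 1*46)*(4 - 90) + 1/402)*(11591 - 45162) = ((-25 - 46)*(-86) + 1/402)*(-33571) = (-71*(-86) + 1/402)*(-33571) = (6106 + 1/402)*(-33571) = (2454613/402)*(-33571) = -82403813023/402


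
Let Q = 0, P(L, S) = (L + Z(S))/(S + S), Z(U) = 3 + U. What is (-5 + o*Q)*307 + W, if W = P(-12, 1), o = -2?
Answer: -1539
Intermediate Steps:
P(L, S) = (3 + L + S)/(2*S) (P(L, S) = (L + (3 + S))/(S + S) = (3 + L + S)/((2*S)) = (3 + L + S)*(1/(2*S)) = (3 + L + S)/(2*S))
W = -4 (W = (1/2)*(3 - 12 + 1)/1 = (1/2)*1*(-8) = -4)
(-5 + o*Q)*307 + W = (-5 - 2*0)*307 - 4 = (-5 + 0)*307 - 4 = -5*307 - 4 = -1535 - 4 = -1539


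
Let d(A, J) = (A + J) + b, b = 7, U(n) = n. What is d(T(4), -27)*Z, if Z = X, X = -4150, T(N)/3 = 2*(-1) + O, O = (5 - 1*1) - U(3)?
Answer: 95450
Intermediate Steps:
O = 1 (O = (5 - 1*1) - 1*3 = (5 - 1) - 3 = 4 - 3 = 1)
T(N) = -3 (T(N) = 3*(2*(-1) + 1) = 3*(-2 + 1) = 3*(-1) = -3)
d(A, J) = 7 + A + J (d(A, J) = (A + J) + 7 = 7 + A + J)
Z = -4150
d(T(4), -27)*Z = (7 - 3 - 27)*(-4150) = -23*(-4150) = 95450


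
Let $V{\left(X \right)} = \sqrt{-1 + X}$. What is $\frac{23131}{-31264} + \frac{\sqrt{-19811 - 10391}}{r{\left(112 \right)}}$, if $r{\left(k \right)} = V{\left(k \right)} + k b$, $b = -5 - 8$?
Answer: $- \frac{23131}{31264} - \frac{1456 i \sqrt{30202}}{2119825} - \frac{i \sqrt{3352422}}{2119825} \approx -0.73986 - 0.12023 i$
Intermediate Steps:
$b = -13$ ($b = -5 - 8 = -13$)
$r{\left(k \right)} = \sqrt{-1 + k} - 13 k$ ($r{\left(k \right)} = \sqrt{-1 + k} + k \left(-13\right) = \sqrt{-1 + k} - 13 k$)
$\frac{23131}{-31264} + \frac{\sqrt{-19811 - 10391}}{r{\left(112 \right)}} = \frac{23131}{-31264} + \frac{\sqrt{-19811 - 10391}}{\sqrt{-1 + 112} - 1456} = 23131 \left(- \frac{1}{31264}\right) + \frac{\sqrt{-30202}}{\sqrt{111} - 1456} = - \frac{23131}{31264} + \frac{i \sqrt{30202}}{-1456 + \sqrt{111}}$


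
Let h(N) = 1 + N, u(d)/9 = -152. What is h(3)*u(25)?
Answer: -5472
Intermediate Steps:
u(d) = -1368 (u(d) = 9*(-152) = -1368)
h(3)*u(25) = (1 + 3)*(-1368) = 4*(-1368) = -5472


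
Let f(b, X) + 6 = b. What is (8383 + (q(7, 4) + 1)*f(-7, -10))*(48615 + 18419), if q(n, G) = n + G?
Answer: 551488718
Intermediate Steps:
q(n, G) = G + n
f(b, X) = -6 + b
(8383 + (q(7, 4) + 1)*f(-7, -10))*(48615 + 18419) = (8383 + ((4 + 7) + 1)*(-6 - 7))*(48615 + 18419) = (8383 + (11 + 1)*(-13))*67034 = (8383 + 12*(-13))*67034 = (8383 - 156)*67034 = 8227*67034 = 551488718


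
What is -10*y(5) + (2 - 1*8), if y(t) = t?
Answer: -56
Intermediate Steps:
-10*y(5) + (2 - 1*8) = -10*5 + (2 - 1*8) = -50 + (2 - 8) = -50 - 6 = -56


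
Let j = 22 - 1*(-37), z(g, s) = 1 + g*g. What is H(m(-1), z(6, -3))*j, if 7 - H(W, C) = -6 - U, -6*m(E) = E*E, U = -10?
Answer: 177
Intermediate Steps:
m(E) = -E²/6 (m(E) = -E*E/6 = -E²/6)
z(g, s) = 1 + g²
H(W, C) = 3 (H(W, C) = 7 - (-6 - 1*(-10)) = 7 - (-6 + 10) = 7 - 1*4 = 7 - 4 = 3)
j = 59 (j = 22 + 37 = 59)
H(m(-1), z(6, -3))*j = 3*59 = 177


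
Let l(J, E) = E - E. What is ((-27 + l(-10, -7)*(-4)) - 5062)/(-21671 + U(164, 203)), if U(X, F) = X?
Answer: 5089/21507 ≈ 0.23662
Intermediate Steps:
l(J, E) = 0
((-27 + l(-10, -7)*(-4)) - 5062)/(-21671 + U(164, 203)) = ((-27 + 0*(-4)) - 5062)/(-21671 + 164) = ((-27 + 0) - 5062)/(-21507) = (-27 - 5062)*(-1/21507) = -5089*(-1/21507) = 5089/21507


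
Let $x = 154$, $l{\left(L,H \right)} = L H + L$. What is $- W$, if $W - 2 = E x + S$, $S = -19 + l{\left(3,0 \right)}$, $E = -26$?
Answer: $4018$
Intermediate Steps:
$l{\left(L,H \right)} = L + H L$ ($l{\left(L,H \right)} = H L + L = L + H L$)
$S = -16$ ($S = -19 + 3 \left(1 + 0\right) = -19 + 3 \cdot 1 = -19 + 3 = -16$)
$W = -4018$ ($W = 2 - 4020 = -4018$)
$- W = \left(-1\right) \left(-4018\right) = 4018$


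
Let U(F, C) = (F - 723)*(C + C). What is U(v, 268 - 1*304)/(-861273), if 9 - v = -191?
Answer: -4184/95697 ≈ -0.043721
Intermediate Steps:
v = 200 (v = 9 - 1*(-191) = 9 + 191 = 200)
U(F, C) = 2*C*(-723 + F) (U(F, C) = (-723 + F)*(2*C) = 2*C*(-723 + F))
U(v, 268 - 1*304)/(-861273) = (2*(268 - 1*304)*(-723 + 200))/(-861273) = (2*(268 - 304)*(-523))*(-1/861273) = (2*(-36)*(-523))*(-1/861273) = 37656*(-1/861273) = -4184/95697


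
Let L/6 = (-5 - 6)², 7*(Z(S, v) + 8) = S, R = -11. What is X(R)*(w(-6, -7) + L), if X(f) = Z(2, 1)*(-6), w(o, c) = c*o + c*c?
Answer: 264708/7 ≈ 37815.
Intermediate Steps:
w(o, c) = c² + c*o (w(o, c) = c*o + c² = c² + c*o)
Z(S, v) = -8 + S/7
L = 726 (L = 6*(-5 - 6)² = 6*(-11)² = 6*121 = 726)
X(f) = 324/7 (X(f) = (-8 + (⅐)*2)*(-6) = (-8 + 2/7)*(-6) = -54/7*(-6) = 324/7)
X(R)*(w(-6, -7) + L) = 324*(-7*(-7 - 6) + 726)/7 = 324*(-7*(-13) + 726)/7 = 324*(91 + 726)/7 = (324/7)*817 = 264708/7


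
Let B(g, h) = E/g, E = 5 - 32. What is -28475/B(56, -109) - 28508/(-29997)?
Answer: 590543036/9999 ≈ 59060.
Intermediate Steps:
E = -27
B(g, h) = -27/g
-28475/B(56, -109) - 28508/(-29997) = -28475/((-27/56)) - 28508/(-29997) = -28475/((-27*1/56)) - 28508*(-1/29997) = -28475/(-27/56) + 28508/29997 = -28475*(-56/27) + 28508/29997 = 1594600/27 + 28508/29997 = 590543036/9999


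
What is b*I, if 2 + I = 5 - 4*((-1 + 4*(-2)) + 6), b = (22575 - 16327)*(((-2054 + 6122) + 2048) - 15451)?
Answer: -874876200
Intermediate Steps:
b = -58325080 (b = 6248*((4068 + 2048) - 15451) = 6248*(6116 - 15451) = 6248*(-9335) = -58325080)
I = 15 (I = -2 + (5 - 4*((-1 + 4*(-2)) + 6)) = -2 + (5 - 4*((-1 - 8) + 6)) = -2 + (5 - 4*(-9 + 6)) = -2 + (5 - 4*(-3)) = -2 + (5 + 12) = -2 + 17 = 15)
b*I = -58325080*15 = -874876200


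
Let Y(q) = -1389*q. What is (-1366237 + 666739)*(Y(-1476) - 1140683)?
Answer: -636180140538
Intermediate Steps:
(-1366237 + 666739)*(Y(-1476) - 1140683) = (-1366237 + 666739)*(-1389*(-1476) - 1140683) = -699498*(2050164 - 1140683) = -699498*909481 = -636180140538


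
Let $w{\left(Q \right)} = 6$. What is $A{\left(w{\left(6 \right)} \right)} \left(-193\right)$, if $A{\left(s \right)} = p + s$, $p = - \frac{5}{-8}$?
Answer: $- \frac{10229}{8} \approx -1278.6$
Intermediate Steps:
$p = \frac{5}{8}$ ($p = \left(-5\right) \left(- \frac{1}{8}\right) = \frac{5}{8} \approx 0.625$)
$A{\left(s \right)} = \frac{5}{8} + s$
$A{\left(w{\left(6 \right)} \right)} \left(-193\right) = \left(\frac{5}{8} + 6\right) \left(-193\right) = \frac{53}{8} \left(-193\right) = - \frac{10229}{8}$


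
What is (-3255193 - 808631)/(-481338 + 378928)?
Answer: 2031912/51205 ≈ 39.682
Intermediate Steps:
(-3255193 - 808631)/(-481338 + 378928) = -4063824/(-102410) = -4063824*(-1/102410) = 2031912/51205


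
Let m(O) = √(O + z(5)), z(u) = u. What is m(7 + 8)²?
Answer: 20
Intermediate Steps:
m(O) = √(5 + O) (m(O) = √(O + 5) = √(5 + O))
m(7 + 8)² = (√(5 + (7 + 8)))² = (√(5 + 15))² = (√20)² = (2*√5)² = 20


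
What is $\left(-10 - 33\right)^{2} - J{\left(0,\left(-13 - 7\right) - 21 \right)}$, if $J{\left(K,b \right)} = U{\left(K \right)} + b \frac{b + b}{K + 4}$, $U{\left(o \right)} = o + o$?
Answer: $\frac{2017}{2} \approx 1008.5$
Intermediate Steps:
$U{\left(o \right)} = 2 o$
$J{\left(K,b \right)} = 2 K + \frac{2 b^{2}}{4 + K}$ ($J{\left(K,b \right)} = 2 K + b \frac{b + b}{K + 4} = 2 K + b \frac{2 b}{4 + K} = 2 K + \frac{2 b^{2}}{4 + K}$)
$\left(-10 - 33\right)^{2} - J{\left(0,\left(-13 - 7\right) - 21 \right)} = \left(-10 - 33\right)^{2} - \frac{2 \left(0^{2} + \left(\left(-13 - 7\right) - 21\right)^{2} + 4 \cdot 0\right)}{4 + 0} = \left(-43\right)^{2} - \frac{2 \left(0 + \left(-20 - 21\right)^{2} + 0\right)}{4} = 1849 - 2 \cdot \frac{1}{4} \left(0 + \left(-41\right)^{2} + 0\right) = 1849 - 2 \cdot \frac{1}{4} \left(0 + 1681 + 0\right) = 1849 - 2 \cdot \frac{1}{4} \cdot 1681 = 1849 - \frac{1681}{2} = \frac{2017}{2}$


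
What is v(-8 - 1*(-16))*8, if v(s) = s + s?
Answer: 128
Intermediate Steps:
v(s) = 2*s
v(-8 - 1*(-16))*8 = (2*(-8 - 1*(-16)))*8 = (2*(-8 + 16))*8 = (2*8)*8 = 16*8 = 128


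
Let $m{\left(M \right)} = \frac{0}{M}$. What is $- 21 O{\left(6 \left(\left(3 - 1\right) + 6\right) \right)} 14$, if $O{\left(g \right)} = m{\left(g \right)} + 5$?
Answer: $-1470$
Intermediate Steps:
$m{\left(M \right)} = 0$
$O{\left(g \right)} = 5$ ($O{\left(g \right)} = 0 + 5 = 5$)
$- 21 O{\left(6 \left(\left(3 - 1\right) + 6\right) \right)} 14 = \left(-21\right) 5 \cdot 14 = \left(-105\right) 14 = -1470$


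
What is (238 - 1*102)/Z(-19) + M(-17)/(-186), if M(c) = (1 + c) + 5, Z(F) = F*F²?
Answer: 50153/1275774 ≈ 0.039312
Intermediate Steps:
Z(F) = F³
M(c) = 6 + c
(238 - 1*102)/Z(-19) + M(-17)/(-186) = (238 - 1*102)/((-19)³) + (6 - 17)/(-186) = (238 - 102)/(-6859) - 11*(-1/186) = 136*(-1/6859) + 11/186 = -136/6859 + 11/186 = 50153/1275774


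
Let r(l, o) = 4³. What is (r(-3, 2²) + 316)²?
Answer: 144400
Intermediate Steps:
r(l, o) = 64
(r(-3, 2²) + 316)² = (64 + 316)² = 380² = 144400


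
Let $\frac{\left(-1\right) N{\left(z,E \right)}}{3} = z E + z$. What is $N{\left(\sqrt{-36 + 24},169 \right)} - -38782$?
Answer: $38782 - 1020 i \sqrt{3} \approx 38782.0 - 1766.7 i$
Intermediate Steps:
$N{\left(z,E \right)} = - 3 z - 3 E z$ ($N{\left(z,E \right)} = - 3 \left(z E + z\right) = - 3 \left(E z + z\right) = - 3 \left(z + E z\right) = - 3 z - 3 E z$)
$N{\left(\sqrt{-36 + 24},169 \right)} - -38782 = - 3 \sqrt{-36 + 24} \left(1 + 169\right) - -38782 = \left(-3\right) \sqrt{-12} \cdot 170 + 38782 = \left(-3\right) 2 i \sqrt{3} \cdot 170 + 38782 = - 1020 i \sqrt{3} + 38782 = 38782 - 1020 i \sqrt{3}$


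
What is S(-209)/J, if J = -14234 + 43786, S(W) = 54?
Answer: 27/14776 ≈ 0.0018273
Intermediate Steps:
J = 29552
S(-209)/J = 54/29552 = 54*(1/29552) = 27/14776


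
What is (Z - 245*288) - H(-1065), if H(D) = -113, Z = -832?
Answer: -71279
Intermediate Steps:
(Z - 245*288) - H(-1065) = (-832 - 245*288) - 1*(-113) = (-832 - 70560) + 113 = -71392 + 113 = -71279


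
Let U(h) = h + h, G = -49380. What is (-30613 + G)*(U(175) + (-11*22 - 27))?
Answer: -6479433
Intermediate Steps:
U(h) = 2*h
(-30613 + G)*(U(175) + (-11*22 - 27)) = (-30613 - 49380)*(2*175 + (-11*22 - 27)) = -79993*(350 + (-242 - 27)) = -79993*(350 - 269) = -79993*81 = -6479433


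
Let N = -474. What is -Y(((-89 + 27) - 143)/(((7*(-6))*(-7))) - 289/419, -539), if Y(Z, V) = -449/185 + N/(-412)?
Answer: 48649/38110 ≈ 1.2765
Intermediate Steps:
Y(Z, V) = -48649/38110 (Y(Z, V) = -449/185 - 474/(-412) = -449*1/185 - 474*(-1/412) = -449/185 + 237/206 = -48649/38110)
-Y(((-89 + 27) - 143)/(((7*(-6))*(-7))) - 289/419, -539) = -1*(-48649/38110) = 48649/38110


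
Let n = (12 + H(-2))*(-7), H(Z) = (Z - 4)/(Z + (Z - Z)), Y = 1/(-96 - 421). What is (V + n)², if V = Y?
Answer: 2946969796/267289 ≈ 11025.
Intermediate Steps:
Y = -1/517 (Y = 1/(-517) = -1/517 ≈ -0.0019342)
H(Z) = (-4 + Z)/Z (H(Z) = (-4 + Z)/(Z + 0) = (-4 + Z)/Z)
V = -1/517 ≈ -0.0019342
n = -105 (n = (12 + (-4 - 2)/(-2))*(-7) = (12 - ½*(-6))*(-7) = (12 + 3)*(-7) = 15*(-7) = -105)
(V + n)² = (-1/517 - 105)² = (-54286/517)² = 2946969796/267289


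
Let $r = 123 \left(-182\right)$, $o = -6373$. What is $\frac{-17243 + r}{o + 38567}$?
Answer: $- \frac{39629}{32194} \approx -1.2309$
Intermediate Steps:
$r = -22386$
$\frac{-17243 + r}{o + 38567} = \frac{-17243 - 22386}{-6373 + 38567} = - \frac{39629}{32194}$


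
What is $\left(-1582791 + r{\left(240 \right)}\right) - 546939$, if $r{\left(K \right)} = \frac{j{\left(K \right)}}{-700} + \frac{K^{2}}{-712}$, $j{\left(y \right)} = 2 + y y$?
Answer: $- \frac{66346172789}{31150} \approx -2.1299 \cdot 10^{6}$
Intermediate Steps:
$j{\left(y \right)} = 2 + y^{2}$
$r{\left(K \right)} = - \frac{1}{350} - \frac{353 K^{2}}{124600}$ ($r{\left(K \right)} = \frac{2 + K^{2}}{-700} + \frac{K^{2}}{-712} = \left(2 + K^{2}\right) \left(- \frac{1}{700}\right) + K^{2} \left(- \frac{1}{712}\right) = \left(- \frac{1}{350} - \frac{K^{2}}{700}\right) - \frac{K^{2}}{712} = - \frac{1}{350} - \frac{353 K^{2}}{124600}$)
$\left(-1582791 + r{\left(240 \right)}\right) - 546939 = \left(-1582791 - \left(\frac{1}{350} + \frac{353 \cdot 240^{2}}{124600}\right)\right) - 546939 = \left(-1582791 - \frac{5083289}{31150}\right) - 546939 = - \frac{49309022939}{31150} - 546939 = - \frac{66346172789}{31150}$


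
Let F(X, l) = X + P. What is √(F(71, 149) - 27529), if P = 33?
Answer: 5*I*√1097 ≈ 165.6*I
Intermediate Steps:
F(X, l) = 33 + X (F(X, l) = X + 33 = 33 + X)
√(F(71, 149) - 27529) = √((33 + 71) - 27529) = √(104 - 27529) = √(-27425) = 5*I*√1097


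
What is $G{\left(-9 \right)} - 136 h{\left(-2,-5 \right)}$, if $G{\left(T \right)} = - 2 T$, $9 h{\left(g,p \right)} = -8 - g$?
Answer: $\frac{326}{3} \approx 108.67$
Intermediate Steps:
$h{\left(g,p \right)} = - \frac{8}{9} - \frac{g}{9}$ ($h{\left(g,p \right)} = \frac{-8 - g}{9} = - \frac{8}{9} - \frac{g}{9}$)
$G{\left(-9 \right)} - 136 h{\left(-2,-5 \right)} = \left(-2\right) \left(-9\right) - 136 \left(- \frac{8}{9} - - \frac{2}{9}\right) = 18 - 136 \left(- \frac{8}{9} + \frac{2}{9}\right) = 18 - - \frac{272}{3} = 18 + \frac{272}{3} = \frac{326}{3}$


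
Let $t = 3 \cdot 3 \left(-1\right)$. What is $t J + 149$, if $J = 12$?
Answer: $41$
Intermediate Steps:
$t = -9$ ($t = 9 \left(-1\right) = -9$)
$t J + 149 = \left(-9\right) 12 + 149 = -108 + 149 = 41$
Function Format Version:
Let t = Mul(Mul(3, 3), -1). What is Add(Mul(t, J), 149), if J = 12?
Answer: 41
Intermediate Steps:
t = -9 (t = Mul(9, -1) = -9)
Add(Mul(t, J), 149) = Add(Mul(-9, 12), 149) = Add(-108, 149) = 41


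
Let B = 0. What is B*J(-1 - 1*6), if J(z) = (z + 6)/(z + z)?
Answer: 0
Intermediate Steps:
J(z) = (6 + z)/(2*z) (J(z) = (6 + z)/((2*z)) = (6 + z)*(1/(2*z)) = (6 + z)/(2*z))
B*J(-1 - 1*6) = 0*((6 + (-1 - 1*6))/(2*(-1 - 1*6))) = 0*((6 + (-1 - 6))/(2*(-1 - 6))) = 0*((½)*(6 - 7)/(-7)) = 0*((½)*(-⅐)*(-1)) = 0*(1/14) = 0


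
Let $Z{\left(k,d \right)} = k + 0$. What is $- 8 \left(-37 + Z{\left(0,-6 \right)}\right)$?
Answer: $296$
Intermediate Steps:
$Z{\left(k,d \right)} = k$
$- 8 \left(-37 + Z{\left(0,-6 \right)}\right) = - 8 \left(-37 + 0\right) = \left(-8\right) \left(-37\right) = 296$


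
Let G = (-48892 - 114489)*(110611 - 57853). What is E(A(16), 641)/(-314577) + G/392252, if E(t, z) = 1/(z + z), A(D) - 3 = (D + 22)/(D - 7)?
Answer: -434525109869368003/19773801548991 ≈ -21975.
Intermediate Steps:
A(D) = 3 + (22 + D)/(-7 + D) (A(D) = 3 + (D + 22)/(D - 7) = 3 + (22 + D)/(-7 + D))
E(t, z) = 1/(2*z)
G = -8619654798 (G = -163381*52758 = -8619654798)
E(A(16), 641)/(-314577) + G/392252 = ((1/2)/641)/(-314577) - 8619654798/392252 = ((1/2)*(1/641))*(-1/314577) - 8619654798*1/392252 = (1/1282)*(-1/314577) - 4309827399/196126 = -1/403287714 - 4309827399/196126 = -434525109869368003/19773801548991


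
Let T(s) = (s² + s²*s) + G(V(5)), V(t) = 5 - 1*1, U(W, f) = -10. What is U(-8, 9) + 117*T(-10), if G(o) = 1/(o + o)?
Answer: -842363/8 ≈ -1.0530e+5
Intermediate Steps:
V(t) = 4 (V(t) = 5 - 1 = 4)
G(o) = 1/(2*o)
T(s) = ⅛ + s² + s³ (T(s) = (s² + s²*s) + (½)/4 = (s² + s³) + (½)*(¼) = (s² + s³) + ⅛ = ⅛ + s² + s³)
U(-8, 9) + 117*T(-10) = -10 + 117*(⅛ + (-10)² + (-10)³) = -10 + 117*(⅛ + 100 - 1000) = -10 + 117*(-7199/8) = -10 - 842283/8 = -842363/8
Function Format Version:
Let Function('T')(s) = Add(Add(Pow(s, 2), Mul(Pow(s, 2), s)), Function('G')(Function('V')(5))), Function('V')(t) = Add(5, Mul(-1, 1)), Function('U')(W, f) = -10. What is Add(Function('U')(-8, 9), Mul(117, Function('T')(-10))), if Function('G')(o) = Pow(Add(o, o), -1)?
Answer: Rational(-842363, 8) ≈ -1.0530e+5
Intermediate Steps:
Function('V')(t) = 4 (Function('V')(t) = Add(5, -1) = 4)
Function('G')(o) = Mul(Rational(1, 2), Pow(o, -1)) (Function('G')(o) = Pow(Mul(2, o), -1) = Mul(Rational(1, 2), Pow(o, -1)))
Function('T')(s) = Add(Rational(1, 8), Pow(s, 2), Pow(s, 3)) (Function('T')(s) = Add(Add(Pow(s, 2), Mul(Pow(s, 2), s)), Mul(Rational(1, 2), Pow(4, -1))) = Add(Add(Pow(s, 2), Pow(s, 3)), Mul(Rational(1, 2), Rational(1, 4))) = Add(Add(Pow(s, 2), Pow(s, 3)), Rational(1, 8)) = Add(Rational(1, 8), Pow(s, 2), Pow(s, 3)))
Add(Function('U')(-8, 9), Mul(117, Function('T')(-10))) = Add(-10, Mul(117, Add(Rational(1, 8), Pow(-10, 2), Pow(-10, 3)))) = Add(-10, Mul(117, Add(Rational(1, 8), 100, -1000))) = Add(-10, Mul(117, Rational(-7199, 8))) = Add(-10, Rational(-842283, 8)) = Rational(-842363, 8)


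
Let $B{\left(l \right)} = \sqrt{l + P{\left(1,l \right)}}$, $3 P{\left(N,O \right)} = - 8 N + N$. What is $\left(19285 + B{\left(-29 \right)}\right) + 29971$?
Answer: $49256 + \frac{i \sqrt{282}}{3} \approx 49256.0 + 5.5976 i$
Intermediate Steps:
$P{\left(N,O \right)} = - \frac{7 N}{3}$ ($P{\left(N,O \right)} = \frac{- 8 N + N}{3} = \frac{\left(-7\right) N}{3} = - \frac{7 N}{3}$)
$B{\left(l \right)} = \sqrt{- \frac{7}{3} + l}$ ($B{\left(l \right)} = \sqrt{l - \frac{7}{3}} = \sqrt{- \frac{7}{3} + l}$)
$\left(19285 + B{\left(-29 \right)}\right) + 29971 = \left(19285 + \frac{\sqrt{-21 + 9 \left(-29\right)}}{3}\right) + 29971 = \left(19285 + \frac{\sqrt{-21 - 261}}{3}\right) + 29971 = \left(19285 + \frac{\sqrt{-282}}{3}\right) + 29971 = \left(19285 + \frac{i \sqrt{282}}{3}\right) + 29971 = 49256 + \frac{i \sqrt{282}}{3}$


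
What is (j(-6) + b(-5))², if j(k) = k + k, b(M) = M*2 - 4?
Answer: 676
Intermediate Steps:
b(M) = -4 + 2*M (b(M) = 2*M - 4 = -4 + 2*M)
j(k) = 2*k
(j(-6) + b(-5))² = (2*(-6) + (-4 + 2*(-5)))² = (-12 + (-4 - 10))² = (-12 - 14)² = (-26)² = 676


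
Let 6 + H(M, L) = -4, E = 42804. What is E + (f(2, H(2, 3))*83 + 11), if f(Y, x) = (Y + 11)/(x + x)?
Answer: 855221/20 ≈ 42761.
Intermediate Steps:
H(M, L) = -10 (H(M, L) = -6 - 4 = -10)
f(Y, x) = (11 + Y)/(2*x) (f(Y, x) = (11 + Y)/((2*x)) = (11 + Y)*(1/(2*x)) = (11 + Y)/(2*x))
E + (f(2, H(2, 3))*83 + 11) = 42804 + (((½)*(11 + 2)/(-10))*83 + 11) = 42804 + (((½)*(-⅒)*13)*83 + 11) = 42804 + (-13/20*83 + 11) = 42804 + (-1079/20 + 11) = 42804 - 859/20 = 855221/20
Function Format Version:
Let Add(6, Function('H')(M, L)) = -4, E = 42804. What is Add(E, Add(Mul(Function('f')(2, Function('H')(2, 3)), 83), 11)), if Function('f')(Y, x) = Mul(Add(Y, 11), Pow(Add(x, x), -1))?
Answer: Rational(855221, 20) ≈ 42761.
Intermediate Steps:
Function('H')(M, L) = -10 (Function('H')(M, L) = Add(-6, -4) = -10)
Function('f')(Y, x) = Mul(Rational(1, 2), Pow(x, -1), Add(11, Y)) (Function('f')(Y, x) = Mul(Add(11, Y), Pow(Mul(2, x), -1)) = Mul(Add(11, Y), Mul(Rational(1, 2), Pow(x, -1))) = Mul(Rational(1, 2), Pow(x, -1), Add(11, Y)))
Add(E, Add(Mul(Function('f')(2, Function('H')(2, 3)), 83), 11)) = Add(42804, Add(Mul(Mul(Rational(1, 2), Pow(-10, -1), Add(11, 2)), 83), 11)) = Add(42804, Add(Mul(Mul(Rational(1, 2), Rational(-1, 10), 13), 83), 11)) = Add(42804, Add(Mul(Rational(-13, 20), 83), 11)) = Add(42804, Add(Rational(-1079, 20), 11)) = Add(42804, Rational(-859, 20)) = Rational(855221, 20)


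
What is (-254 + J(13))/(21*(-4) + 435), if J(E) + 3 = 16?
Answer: -241/351 ≈ -0.68661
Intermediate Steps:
J(E) = 13 (J(E) = -3 + 16 = 13)
(-254 + J(13))/(21*(-4) + 435) = (-254 + 13)/(21*(-4) + 435) = -241/(-84 + 435) = -241/351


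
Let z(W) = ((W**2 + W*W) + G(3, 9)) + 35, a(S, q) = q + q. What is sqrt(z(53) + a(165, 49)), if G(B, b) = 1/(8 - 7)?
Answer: 2*sqrt(1438) ≈ 75.842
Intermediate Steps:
a(S, q) = 2*q
G(B, b) = 1 (G(B, b) = 1/1 = 1)
z(W) = 36 + 2*W**2 (z(W) = ((W**2 + W*W) + 1) + 35 = ((W**2 + W**2) + 1) + 35 = (2*W**2 + 1) + 35 = (1 + 2*W**2) + 35 = 36 + 2*W**2)
sqrt(z(53) + a(165, 49)) = sqrt((36 + 2*53**2) + 2*49) = sqrt((36 + 2*2809) + 98) = sqrt((36 + 5618) + 98) = sqrt(5654 + 98) = sqrt(5752) = 2*sqrt(1438)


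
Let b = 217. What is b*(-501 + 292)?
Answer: -45353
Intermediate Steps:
b*(-501 + 292) = 217*(-501 + 292) = 217*(-209) = -45353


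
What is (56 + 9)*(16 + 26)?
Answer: 2730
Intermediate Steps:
(56 + 9)*(16 + 26) = 65*42 = 2730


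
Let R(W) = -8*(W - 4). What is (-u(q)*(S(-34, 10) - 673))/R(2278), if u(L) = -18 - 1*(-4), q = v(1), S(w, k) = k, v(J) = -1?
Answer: 1547/3032 ≈ 0.51022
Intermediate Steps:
R(W) = 32 - 8*W (R(W) = -8*(-4 + W) = 32 - 8*W)
q = -1
u(L) = -14 (u(L) = -18 + 4 = -14)
(-u(q)*(S(-34, 10) - 673))/R(2278) = (-(-14)*(10 - 673))/(32 - 8*2278) = (-(-14)*(-663))/(32 - 18224) = -1*9282/(-18192) = -9282*(-1/18192) = 1547/3032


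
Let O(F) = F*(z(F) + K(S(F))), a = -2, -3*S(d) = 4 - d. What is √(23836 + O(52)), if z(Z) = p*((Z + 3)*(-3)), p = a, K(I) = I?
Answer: 2*√10457 ≈ 204.52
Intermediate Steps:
S(d) = -4/3 + d/3 (S(d) = -(4 - d)/3 = -4/3 + d/3)
p = -2
z(Z) = 18 + 6*Z (z(Z) = -2*(Z + 3)*(-3) = -2*(3 + Z)*(-3) = -2*(-9 - 3*Z) = 18 + 6*Z)
O(F) = F*(50/3 + 19*F/3) (O(F) = F*((18 + 6*F) + (-4/3 + F/3)) = F*(50/3 + 19*F/3))
√(23836 + O(52)) = √(23836 + (⅓)*52*(50 + 19*52)) = √(23836 + (⅓)*52*(50 + 988)) = √(23836 + (⅓)*52*1038) = √(23836 + 17992) = √41828 = 2*√10457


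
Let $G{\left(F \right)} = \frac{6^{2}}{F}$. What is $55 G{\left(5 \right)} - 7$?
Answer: $389$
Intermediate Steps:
$G{\left(F \right)} = \frac{36}{F}$
$55 G{\left(5 \right)} - 7 = 55 \cdot \frac{36}{5} - 7 = 396 - 7 = 389$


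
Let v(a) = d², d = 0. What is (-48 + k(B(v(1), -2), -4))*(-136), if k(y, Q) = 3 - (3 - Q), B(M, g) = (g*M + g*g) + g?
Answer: 7072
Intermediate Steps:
v(a) = 0 (v(a) = 0² = 0)
B(M, g) = g + g² + M*g (B(M, g) = (M*g + g²) + g = (g² + M*g) + g = g + g² + M*g)
k(y, Q) = Q (k(y, Q) = 3 + (-3 + Q) = Q)
(-48 + k(B(v(1), -2), -4))*(-136) = (-48 - 4)*(-136) = -52*(-136) = 7072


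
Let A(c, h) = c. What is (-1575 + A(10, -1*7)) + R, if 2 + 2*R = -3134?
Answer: -3133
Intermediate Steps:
R = -1568 (R = -1 + (½)*(-3134) = -1 - 1567 = -1568)
(-1575 + A(10, -1*7)) + R = (-1575 + 10) - 1568 = -1565 - 1568 = -3133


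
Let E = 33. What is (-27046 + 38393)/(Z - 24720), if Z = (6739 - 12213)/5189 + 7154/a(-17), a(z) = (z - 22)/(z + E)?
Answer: -2296303737/5596778302 ≈ -0.41029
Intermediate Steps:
a(z) = (-22 + z)/(33 + z) (a(z) = (z - 22)/(z + 33) = (-22 + z)/(33 + z))
Z = -594167182/202371 (Z = (6739 - 12213)/5189 + 7154/(((-22 - 17)/(33 - 17))) = -5474*1/5189 + 7154/((-39/16)) = -5474/5189 + 7154/(((1/16)*(-39))) = -5474/5189 + 7154/(-39/16) = -5474/5189 + 7154*(-16/39) = -5474/5189 - 114464/39 = -594167182/202371 ≈ -2936.0)
(-27046 + 38393)/(Z - 24720) = (-27046 + 38393)/(-594167182/202371 - 24720) = 11347/(-5596778302/202371) = 11347*(-202371/5596778302) = -2296303737/5596778302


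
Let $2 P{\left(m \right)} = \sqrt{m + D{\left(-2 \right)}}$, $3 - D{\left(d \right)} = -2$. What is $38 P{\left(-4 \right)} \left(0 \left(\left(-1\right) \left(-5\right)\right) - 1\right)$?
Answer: $-19$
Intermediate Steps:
$D{\left(d \right)} = 5$ ($D{\left(d \right)} = 3 - -2 = 3 + 2 = 5$)
$P{\left(m \right)} = \frac{\sqrt{5 + m}}{2}$ ($P{\left(m \right)} = \frac{\sqrt{m + 5}}{2} = \frac{\sqrt{5 + m}}{2}$)
$38 P{\left(-4 \right)} \left(0 \left(\left(-1\right) \left(-5\right)\right) - 1\right) = 38 \frac{\sqrt{5 - 4}}{2} \left(0 \left(\left(-1\right) \left(-5\right)\right) - 1\right) = 38 \frac{\sqrt{1}}{2} \left(0 \cdot 5 - 1\right) = 38 \cdot \frac{1}{2} \cdot 1 \left(0 - 1\right) = 38 \cdot \frac{1}{2} \left(-1\right) = 19 \left(-1\right) = -19$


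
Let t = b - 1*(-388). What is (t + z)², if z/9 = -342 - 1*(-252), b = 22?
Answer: 160000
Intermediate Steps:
z = -810 (z = 9*(-342 - 1*(-252)) = 9*(-342 + 252) = 9*(-90) = -810)
t = 410 (t = 22 - 1*(-388) = 22 + 388 = 410)
(t + z)² = (410 - 810)² = (-400)² = 160000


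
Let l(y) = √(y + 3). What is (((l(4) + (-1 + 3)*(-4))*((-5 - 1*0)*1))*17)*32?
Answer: 21760 - 2720*√7 ≈ 14564.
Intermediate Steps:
l(y) = √(3 + y)
(((l(4) + (-1 + 3)*(-4))*((-5 - 1*0)*1))*17)*32 = (((√(3 + 4) + (-1 + 3)*(-4))*((-5 - 1*0)*1))*17)*32 = (((√7 + 2*(-4))*((-5 + 0)*1))*17)*32 = (((√7 - 8)*(-5*1))*17)*32 = (((-8 + √7)*(-5))*17)*32 = ((40 - 5*√7)*17)*32 = (680 - 85*√7)*32 = 21760 - 2720*√7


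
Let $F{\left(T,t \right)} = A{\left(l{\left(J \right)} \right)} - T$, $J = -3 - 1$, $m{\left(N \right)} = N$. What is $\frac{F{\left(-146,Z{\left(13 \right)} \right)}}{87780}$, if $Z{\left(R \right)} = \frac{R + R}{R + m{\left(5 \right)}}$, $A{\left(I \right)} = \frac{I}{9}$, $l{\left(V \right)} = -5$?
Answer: $\frac{17}{10260} \approx 0.0016569$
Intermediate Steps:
$J = -4$
$A{\left(I \right)} = \frac{I}{9}$ ($A{\left(I \right)} = I \frac{1}{9} = \frac{I}{9}$)
$Z{\left(R \right)} = \frac{2 R}{5 + R}$ ($Z{\left(R \right)} = \frac{R + R}{R + 5} = \frac{2 R}{5 + R}$)
$F{\left(T,t \right)} = - \frac{5}{9} - T$ ($F{\left(T,t \right)} = \frac{1}{9} \left(-5\right) - T = - \frac{5}{9} - T$)
$\frac{F{\left(-146,Z{\left(13 \right)} \right)}}{87780} = \frac{- \frac{5}{9} - -146}{87780} = \left(- \frac{5}{9} + 146\right) \frac{1}{87780} = \frac{1309}{9} \cdot \frac{1}{87780} = \frac{17}{10260}$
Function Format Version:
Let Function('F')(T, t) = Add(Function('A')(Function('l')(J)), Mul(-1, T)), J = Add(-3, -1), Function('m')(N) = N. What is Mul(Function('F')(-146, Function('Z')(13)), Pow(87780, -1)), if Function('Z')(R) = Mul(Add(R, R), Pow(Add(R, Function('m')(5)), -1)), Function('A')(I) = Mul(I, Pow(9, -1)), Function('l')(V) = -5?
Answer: Rational(17, 10260) ≈ 0.0016569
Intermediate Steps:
J = -4
Function('A')(I) = Mul(Rational(1, 9), I) (Function('A')(I) = Mul(I, Rational(1, 9)) = Mul(Rational(1, 9), I))
Function('Z')(R) = Mul(2, R, Pow(Add(5, R), -1)) (Function('Z')(R) = Mul(Add(R, R), Pow(Add(R, 5), -1)) = Mul(Mul(2, R), Pow(Add(5, R), -1)) = Mul(2, R, Pow(Add(5, R), -1)))
Function('F')(T, t) = Add(Rational(-5, 9), Mul(-1, T)) (Function('F')(T, t) = Add(Mul(Rational(1, 9), -5), Mul(-1, T)) = Add(Rational(-5, 9), Mul(-1, T)))
Mul(Function('F')(-146, Function('Z')(13)), Pow(87780, -1)) = Mul(Add(Rational(-5, 9), Mul(-1, -146)), Pow(87780, -1)) = Mul(Add(Rational(-5, 9), 146), Rational(1, 87780)) = Mul(Rational(1309, 9), Rational(1, 87780)) = Rational(17, 10260)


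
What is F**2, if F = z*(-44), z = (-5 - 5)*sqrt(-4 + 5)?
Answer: 193600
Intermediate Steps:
z = -10 (z = -10*sqrt(1) = -10*1 = -10)
F = 440 (F = -10*(-44) = 440)
F**2 = 440**2 = 193600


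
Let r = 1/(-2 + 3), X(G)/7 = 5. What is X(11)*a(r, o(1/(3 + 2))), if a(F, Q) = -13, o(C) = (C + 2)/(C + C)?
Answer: -455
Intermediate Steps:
o(C) = (2 + C)/(2*C) (o(C) = (2 + C)/((2*C)) = (2 + C)*(1/(2*C)) = (2 + C)/(2*C))
X(G) = 35 (X(G) = 7*5 = 35)
r = 1 (r = 1/1 = 1)
X(11)*a(r, o(1/(3 + 2))) = 35*(-13) = -455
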